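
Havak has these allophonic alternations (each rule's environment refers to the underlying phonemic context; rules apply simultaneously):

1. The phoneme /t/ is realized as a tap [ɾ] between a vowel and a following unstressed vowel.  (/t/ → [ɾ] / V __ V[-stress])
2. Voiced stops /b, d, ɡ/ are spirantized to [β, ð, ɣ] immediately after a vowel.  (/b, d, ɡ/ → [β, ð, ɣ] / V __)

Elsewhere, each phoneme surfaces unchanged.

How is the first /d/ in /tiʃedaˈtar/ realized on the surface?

[ð]

/d/ (between /e/ and /a/): immediately after a vowel, so rule 2 applies → [ð].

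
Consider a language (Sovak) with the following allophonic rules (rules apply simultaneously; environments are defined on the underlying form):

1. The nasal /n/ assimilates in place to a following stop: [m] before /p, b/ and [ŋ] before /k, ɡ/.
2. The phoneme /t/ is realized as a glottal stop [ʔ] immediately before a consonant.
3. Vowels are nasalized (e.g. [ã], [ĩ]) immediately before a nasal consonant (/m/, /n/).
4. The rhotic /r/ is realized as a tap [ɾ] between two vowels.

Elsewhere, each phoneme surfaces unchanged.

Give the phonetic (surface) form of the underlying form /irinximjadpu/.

/i/ (word-initial): rule 3 targets it, but not before a nasal consonant → unchanged [i].
/r/ — between /i/ and /i/, between two vowels — surfaces as [ɾ] (rule 4).
/i/ (between /r/ and /n/): before a nasal consonant, so rule 3 applies → [ĩ].
/n/ (between /i/ and /x/) fails the environment for rule 1, so it stays [n].
/x/ (between /n/ and /i/) is unaffected → [x].
/i/ — between /x/ and /m/, before a nasal consonant — surfaces as [ĩ] (rule 3).
/m/ — not in any rule's target class → [m].
/j/ (between /m/ and /a/) is unaffected → [j].
/a/ — between /j/ and /d/; rule 3 does not apply here → [a].
/d/ — not in any rule's target class → [d].
/p/ (between /d/ and /u/): no rule targets it → [p].
/u/ (word-final) fails the environment for rule 3, so it stays [u].

[iɾĩnxĩmjadpu]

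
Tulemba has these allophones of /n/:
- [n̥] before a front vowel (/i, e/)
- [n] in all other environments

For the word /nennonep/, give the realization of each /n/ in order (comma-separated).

Occurrence 1 (position 1): before a front vowel (/i, e/) → [n̥].
Occurrence 2 (position 3): no conditioning environment matches → elsewhere allophone [n].
Occurrence 3 (position 4): no conditioning environment matches → elsewhere allophone [n].
Occurrence 4 (position 6): before a front vowel (/i, e/) → [n̥].

[n̥], [n], [n], [n̥]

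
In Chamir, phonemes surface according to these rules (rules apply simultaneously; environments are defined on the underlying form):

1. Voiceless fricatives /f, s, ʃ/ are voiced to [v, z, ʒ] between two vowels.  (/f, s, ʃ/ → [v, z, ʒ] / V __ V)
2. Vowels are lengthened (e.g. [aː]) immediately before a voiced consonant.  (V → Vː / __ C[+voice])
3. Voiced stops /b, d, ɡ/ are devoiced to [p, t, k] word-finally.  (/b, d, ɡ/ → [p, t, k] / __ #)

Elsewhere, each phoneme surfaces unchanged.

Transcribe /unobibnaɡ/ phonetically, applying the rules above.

[uːnoːbiːbnaːk]

/u/ (word-initial): before a voiced consonant, so rule 2 applies → [uː].
/n/ stays [n].
/o/ meets the environment for rule 2 (before a voiced consonant) → [oː].
/b/ (between /o/ and /i/) fails the environment for rule 3, so it stays [b].
/i/ meets the environment for rule 2 (before a voiced consonant) → [iː].
/b/ (between /i/ and /n/) is in the target of rule 3 but the environment (word-finally) is not met → [b].
/n/ — not in any rule's target class → [n].
/a/ (between /n/ and /ɡ/): before a voiced consonant, so rule 2 applies → [aː].
Rule 3 applies to /ɡ/ (word-final: word-finally) → [k].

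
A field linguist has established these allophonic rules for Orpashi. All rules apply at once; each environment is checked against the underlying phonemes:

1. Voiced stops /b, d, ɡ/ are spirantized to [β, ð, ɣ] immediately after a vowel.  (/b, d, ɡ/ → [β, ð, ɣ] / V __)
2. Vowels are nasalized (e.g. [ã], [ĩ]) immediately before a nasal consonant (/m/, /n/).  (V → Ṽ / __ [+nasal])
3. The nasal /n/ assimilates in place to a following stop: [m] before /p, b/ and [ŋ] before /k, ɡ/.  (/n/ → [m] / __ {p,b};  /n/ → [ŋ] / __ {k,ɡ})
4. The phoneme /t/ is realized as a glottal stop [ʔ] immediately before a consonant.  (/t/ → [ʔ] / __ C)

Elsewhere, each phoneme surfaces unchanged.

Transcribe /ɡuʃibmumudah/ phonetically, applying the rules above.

[ɡuʃiβmũmuðah]

/ɡ/ (word-initial) fails the environment for rule 1, so it stays [ɡ].
/u/ (between /ɡ/ and /ʃ/) is in the target of rule 2 but the environment (before a nasal consonant) is not met → [u].
/ʃ/ stays [ʃ].
/i/ (between /ʃ/ and /b/) fails the environment for rule 2, so it stays [i].
/b/ meets the environment for rule 1 (immediately after a vowel) → [β].
/m/ stays [m].
/u/ (between /m/ and /m/): before a nasal consonant, so rule 2 applies → [ũ].
/m/ (between /u/ and /u/): no rule targets it → [m].
/u/ — between /m/ and /d/; rule 2 does not apply here → [u].
/d/ meets the environment for rule 1 (immediately after a vowel) → [ð].
/a/ (between /d/ and /h/): rule 2 targets it, but not before a nasal consonant → unchanged [a].
/h/ (word-final) is unaffected → [h].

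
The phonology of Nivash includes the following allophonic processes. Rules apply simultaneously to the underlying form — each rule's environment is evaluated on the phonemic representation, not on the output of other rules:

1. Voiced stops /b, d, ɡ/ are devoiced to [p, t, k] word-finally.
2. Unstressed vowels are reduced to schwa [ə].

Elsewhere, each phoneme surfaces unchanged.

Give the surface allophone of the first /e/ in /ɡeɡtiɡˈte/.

[ə]

/e/ meets the environment for rule 2 (in an unstressed syllable) → [ə].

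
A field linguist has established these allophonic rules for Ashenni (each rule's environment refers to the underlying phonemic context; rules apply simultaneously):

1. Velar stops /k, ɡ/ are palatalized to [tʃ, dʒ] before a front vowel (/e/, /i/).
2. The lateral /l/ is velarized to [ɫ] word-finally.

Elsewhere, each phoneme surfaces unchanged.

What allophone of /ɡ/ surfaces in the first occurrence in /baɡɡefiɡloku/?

/ɡ/ (between /a/ and /ɡ/) fails the environment for rule 1, so it stays [ɡ].

[ɡ]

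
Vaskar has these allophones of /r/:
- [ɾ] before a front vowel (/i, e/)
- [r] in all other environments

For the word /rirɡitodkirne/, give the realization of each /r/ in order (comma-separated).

Occurrence 1 (position 1): before a front vowel (/i, e/) → [ɾ].
Occurrence 2 (position 3): no conditioning environment matches → elsewhere allophone [r].
Occurrence 3 (position 11): no conditioning environment matches → elsewhere allophone [r].

[ɾ], [r], [r]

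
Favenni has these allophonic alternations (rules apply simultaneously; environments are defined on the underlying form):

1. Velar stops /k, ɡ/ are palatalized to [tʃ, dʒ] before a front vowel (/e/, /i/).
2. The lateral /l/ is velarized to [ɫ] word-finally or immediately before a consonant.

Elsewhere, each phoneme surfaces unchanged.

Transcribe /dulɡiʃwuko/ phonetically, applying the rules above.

[duɫdʒiʃwuko]

/l/ — between /u/ and /ɡ/, word-finally or immediately before a consonant — surfaces as [ɫ] (rule 2).
/ɡ/ — between /l/ and /i/, before a front vowel — surfaces as [dʒ] (rule 1).
/k/ (between /u/ and /o/) is in the target of rule 1 but the environment (before a front vowel) is not met → [k].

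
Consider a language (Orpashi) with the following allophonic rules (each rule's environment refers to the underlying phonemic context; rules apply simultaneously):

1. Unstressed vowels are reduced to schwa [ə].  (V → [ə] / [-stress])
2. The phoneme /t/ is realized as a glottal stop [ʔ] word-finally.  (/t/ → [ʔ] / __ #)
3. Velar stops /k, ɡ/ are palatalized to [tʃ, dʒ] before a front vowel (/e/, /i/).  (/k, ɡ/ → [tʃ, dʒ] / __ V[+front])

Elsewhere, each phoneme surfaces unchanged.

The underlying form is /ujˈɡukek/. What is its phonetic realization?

/u/ (word-initial): in an unstressed syllable, so rule 1 applies → [ə].
/ɡ/ — between /j/ and /u/; rule 3 does not apply here → [ɡ].
/u/ (between /ɡ/ and /k/): rule 1 targets it, but not in an unstressed syllable → unchanged [u].
/k/ (between /u/ and /e/) occurs before a front vowel → [tʃ] by rule 3.
Rule 1 applies to /e/ (between /k/ and /k/: in an unstressed syllable) → [ə].
/k/ (word-final) is in the target of rule 3 but the environment (before a front vowel) is not met → [k].

[əjˈɡutʃək]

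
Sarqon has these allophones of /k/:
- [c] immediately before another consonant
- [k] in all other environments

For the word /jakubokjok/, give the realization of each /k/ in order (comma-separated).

Occurrence 1 (position 3): no conditioning environment matches → elsewhere allophone [k].
Occurrence 2 (position 7): immediately before another consonant → [c].
Occurrence 3 (position 10): no conditioning environment matches → elsewhere allophone [k].

[k], [c], [k]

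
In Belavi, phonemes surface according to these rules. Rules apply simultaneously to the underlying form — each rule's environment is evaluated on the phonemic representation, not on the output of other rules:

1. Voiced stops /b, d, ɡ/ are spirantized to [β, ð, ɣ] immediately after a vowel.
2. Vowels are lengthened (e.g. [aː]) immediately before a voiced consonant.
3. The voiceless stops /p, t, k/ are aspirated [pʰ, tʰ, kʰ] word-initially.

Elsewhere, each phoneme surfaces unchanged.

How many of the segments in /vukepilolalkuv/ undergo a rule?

Segments that undergo a rule: /i/ → [iː] (rule 2); /o/ → [oː] (rule 2); /a/ → [aː] (rule 2); /u/ → [uː] (rule 2).
All other segments surface unchanged.

4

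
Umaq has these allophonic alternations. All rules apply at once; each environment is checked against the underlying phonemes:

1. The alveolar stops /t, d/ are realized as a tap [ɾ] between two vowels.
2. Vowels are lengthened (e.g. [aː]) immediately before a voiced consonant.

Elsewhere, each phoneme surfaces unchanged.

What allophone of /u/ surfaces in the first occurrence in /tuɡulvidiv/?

[uː]

/u/ — between /t/ and /ɡ/, before a voiced consonant — surfaces as [uː] (rule 2).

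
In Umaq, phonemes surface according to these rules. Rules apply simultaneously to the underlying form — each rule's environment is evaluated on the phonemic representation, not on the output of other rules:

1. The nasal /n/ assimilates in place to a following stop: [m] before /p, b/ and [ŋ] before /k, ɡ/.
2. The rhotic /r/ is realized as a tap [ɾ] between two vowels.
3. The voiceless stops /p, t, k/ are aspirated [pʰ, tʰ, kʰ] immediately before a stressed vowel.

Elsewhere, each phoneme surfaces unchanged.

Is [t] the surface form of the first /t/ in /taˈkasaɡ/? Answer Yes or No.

Yes

/t/ — word-initial; rule 3 does not apply here → [t].
The actual realization is [t], which matches [t].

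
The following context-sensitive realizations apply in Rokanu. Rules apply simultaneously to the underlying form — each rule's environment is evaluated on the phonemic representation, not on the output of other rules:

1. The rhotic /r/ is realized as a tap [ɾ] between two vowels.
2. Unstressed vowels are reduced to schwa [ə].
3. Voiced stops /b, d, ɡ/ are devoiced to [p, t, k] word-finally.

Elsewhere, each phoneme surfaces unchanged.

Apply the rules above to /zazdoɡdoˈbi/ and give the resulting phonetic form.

[zəzdəɡdəˈbi]

/z/ — not in any rule's target class → [z].
/a/ (between /z/ and /z/): in an unstressed syllable, so rule 2 applies → [ə].
/z/ — not in any rule's target class → [z].
/d/ (between /z/ and /o/) is in the target of rule 3 but the environment (word-finally) is not met → [d].
/o/ — between /d/ and /ɡ/, in an unstressed syllable — surfaces as [ə] (rule 2).
/ɡ/ (between /o/ and /d/): rule 3 targets it, but not word-finally → unchanged [ɡ].
/d/ — between /ɡ/ and /o/; rule 3 does not apply here → [d].
/o/ (between /d/ and /b/): in an unstressed syllable, so rule 2 applies → [ə].
/b/ (between /o/ and /i/): rule 3 targets it, but not word-finally → unchanged [b].
/i/ (word-final): rule 2 targets it, but not in an unstressed syllable → unchanged [i].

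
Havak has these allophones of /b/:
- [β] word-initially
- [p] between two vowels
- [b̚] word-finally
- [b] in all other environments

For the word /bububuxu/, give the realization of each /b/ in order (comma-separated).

[β], [p], [p]

Occurrence 1 (position 1): word-initially → [β].
Occurrence 2 (position 3): between two vowels → [p].
Occurrence 3 (position 5): between two vowels → [p].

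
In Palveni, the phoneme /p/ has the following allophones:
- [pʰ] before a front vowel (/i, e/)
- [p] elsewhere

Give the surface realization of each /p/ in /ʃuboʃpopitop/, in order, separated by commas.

[p], [pʰ], [p]

Occurrence 1 (position 6): no conditioning environment matches → elsewhere allophone [p].
Occurrence 2 (position 8): before a front vowel (/i, e/) → [pʰ].
Occurrence 3 (position 12): no conditioning environment matches → elsewhere allophone [p].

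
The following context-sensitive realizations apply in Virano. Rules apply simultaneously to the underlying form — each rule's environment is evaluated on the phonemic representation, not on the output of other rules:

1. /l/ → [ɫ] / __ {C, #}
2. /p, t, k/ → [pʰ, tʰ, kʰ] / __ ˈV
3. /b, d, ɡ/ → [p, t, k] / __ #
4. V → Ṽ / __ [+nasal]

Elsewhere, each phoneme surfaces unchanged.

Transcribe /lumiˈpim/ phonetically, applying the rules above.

[lũmiˈpʰĩm]

/l/ (word-initial): rule 1 targets it, but not word-finally or immediately before a consonant → unchanged [l].
/u/ meets the environment for rule 4 (before a nasal consonant) → [ũ].
/i/ (between /m/ and /p/) is in the target of rule 4 but the environment (before a nasal consonant) is not met → [i].
/p/ — between /i/ and /i/, immediately before a stressed vowel — surfaces as [pʰ] (rule 2).
/i/ (between /p/ and /m/): before a nasal consonant, so rule 4 applies → [ĩ].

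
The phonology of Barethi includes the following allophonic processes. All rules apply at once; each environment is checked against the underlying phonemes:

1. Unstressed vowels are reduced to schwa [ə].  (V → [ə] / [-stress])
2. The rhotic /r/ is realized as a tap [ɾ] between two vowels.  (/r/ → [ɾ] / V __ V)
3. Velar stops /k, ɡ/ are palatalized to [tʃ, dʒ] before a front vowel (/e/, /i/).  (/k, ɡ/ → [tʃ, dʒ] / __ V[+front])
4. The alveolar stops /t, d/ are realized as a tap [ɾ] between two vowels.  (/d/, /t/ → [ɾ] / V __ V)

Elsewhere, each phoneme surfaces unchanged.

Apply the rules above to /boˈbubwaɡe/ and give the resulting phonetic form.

/b/ (word-initial): no rule targets it → [b].
/o/ (between /b/ and /b/): in an unstressed syllable, so rule 1 applies → [ə].
/b/ stays [b].
/u/ (between /b/ and /b/) is in the target of rule 1 but the environment (in an unstressed syllable) is not met → [u].
/b/ (between /u/ and /w/): no rule targets it → [b].
/w/ (between /b/ and /a/) is unaffected → [w].
/a/ meets the environment for rule 1 (in an unstressed syllable) → [ə].
/ɡ/ — between /a/ and /e/, before a front vowel — surfaces as [dʒ] (rule 3).
/e/ — word-final, in an unstressed syllable — surfaces as [ə] (rule 1).

[bəˈbubwədʒə]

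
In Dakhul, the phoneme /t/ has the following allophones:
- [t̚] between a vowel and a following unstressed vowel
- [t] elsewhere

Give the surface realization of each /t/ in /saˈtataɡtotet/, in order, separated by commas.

[t], [t̚], [t], [t̚], [t]

Occurrence 1 (position 3): no conditioning environment matches → elsewhere allophone [t].
Occurrence 2 (position 5): between a vowel and a following unstressed vowel → [t̚].
Occurrence 3 (position 8): no conditioning environment matches → elsewhere allophone [t].
Occurrence 4 (position 10): between a vowel and a following unstressed vowel → [t̚].
Occurrence 5 (position 12): no conditioning environment matches → elsewhere allophone [t].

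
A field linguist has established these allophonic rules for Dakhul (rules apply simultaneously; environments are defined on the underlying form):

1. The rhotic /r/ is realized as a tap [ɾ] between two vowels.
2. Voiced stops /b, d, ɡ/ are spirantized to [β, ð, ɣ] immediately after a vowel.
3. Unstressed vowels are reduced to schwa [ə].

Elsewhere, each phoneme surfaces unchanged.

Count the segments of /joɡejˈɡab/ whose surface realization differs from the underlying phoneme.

Segments that undergo a rule: /o/ → [ə] (rule 3); /ɡ/ → [ɣ] (rule 2); /e/ → [ə] (rule 3); /b/ → [β] (rule 2).
All other segments surface unchanged.

4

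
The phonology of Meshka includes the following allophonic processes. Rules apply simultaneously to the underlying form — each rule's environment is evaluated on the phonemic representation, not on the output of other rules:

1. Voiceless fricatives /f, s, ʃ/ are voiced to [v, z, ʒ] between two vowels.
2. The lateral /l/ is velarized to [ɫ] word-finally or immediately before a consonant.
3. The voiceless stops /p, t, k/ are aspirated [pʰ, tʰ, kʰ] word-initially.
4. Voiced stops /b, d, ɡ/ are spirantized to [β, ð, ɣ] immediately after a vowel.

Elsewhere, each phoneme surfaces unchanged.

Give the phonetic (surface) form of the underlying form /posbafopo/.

/p/ (word-initial) occurs word-initially → [pʰ] by rule 3.
/o/ stays [o].
/s/ — between /o/ and /b/; rule 1 does not apply here → [s].
/b/ — between /s/ and /a/; rule 4 does not apply here → [b].
/a/ (between /b/ and /f/) is unaffected → [a].
/f/ (between /a/ and /o/) occurs between two vowels → [v] by rule 1.
/o/ stays [o].
/p/ (between /o/ and /o/) is in the target of rule 3 but the environment (word-initially) is not met → [p].
/o/ stays [o].

[pʰosbavopo]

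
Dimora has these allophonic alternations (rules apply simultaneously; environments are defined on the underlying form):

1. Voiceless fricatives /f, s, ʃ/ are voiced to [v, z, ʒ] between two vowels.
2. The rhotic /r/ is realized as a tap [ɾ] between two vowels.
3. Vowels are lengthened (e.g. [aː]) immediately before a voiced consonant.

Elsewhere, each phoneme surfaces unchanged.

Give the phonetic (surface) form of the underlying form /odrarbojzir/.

/o/ (word-initial): before a voiced consonant, so rule 3 applies → [oː].
/d/ — not in any rule's target class → [d].
/r/ — between /d/ and /a/; rule 2 does not apply here → [r].
/a/ — between /r/ and /r/, before a voiced consonant — surfaces as [aː] (rule 3).
/r/ — between /a/ and /b/; rule 2 does not apply here → [r].
/b/ stays [b].
/o/ (between /b/ and /j/) occurs before a voiced consonant → [oː] by rule 3.
/j/ stays [j].
/z/ (between /j/ and /i/): no rule targets it → [z].
Rule 3 applies to /i/ (between /z/ and /r/: before a voiced consonant) → [iː].
/r/ — word-final; rule 2 does not apply here → [r].

[oːdraːrboːjziːr]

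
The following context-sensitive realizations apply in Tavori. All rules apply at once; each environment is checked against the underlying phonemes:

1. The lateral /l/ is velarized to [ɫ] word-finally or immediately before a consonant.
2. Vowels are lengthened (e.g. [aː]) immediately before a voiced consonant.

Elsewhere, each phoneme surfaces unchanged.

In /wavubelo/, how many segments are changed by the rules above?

Segments that undergo a rule: /a/ → [aː] (rule 2); /u/ → [uː] (rule 2); /e/ → [eː] (rule 2).
All other segments surface unchanged.

3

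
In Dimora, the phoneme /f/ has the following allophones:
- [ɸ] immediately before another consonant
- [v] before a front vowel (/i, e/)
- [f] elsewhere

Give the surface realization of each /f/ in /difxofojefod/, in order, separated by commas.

[ɸ], [f], [f]

Occurrence 1 (position 3): immediately before another consonant → [ɸ].
Occurrence 2 (position 6): no conditioning environment matches → elsewhere allophone [f].
Occurrence 3 (position 10): no conditioning environment matches → elsewhere allophone [f].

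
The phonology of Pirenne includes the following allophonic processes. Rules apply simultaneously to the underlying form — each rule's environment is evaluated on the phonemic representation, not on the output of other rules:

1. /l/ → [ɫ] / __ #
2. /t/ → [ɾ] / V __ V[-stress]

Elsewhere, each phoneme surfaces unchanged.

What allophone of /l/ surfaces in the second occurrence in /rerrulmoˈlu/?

[l]

/l/ (between /o/ and /u/) is in the target of rule 1 but the environment (word-finally) is not met → [l].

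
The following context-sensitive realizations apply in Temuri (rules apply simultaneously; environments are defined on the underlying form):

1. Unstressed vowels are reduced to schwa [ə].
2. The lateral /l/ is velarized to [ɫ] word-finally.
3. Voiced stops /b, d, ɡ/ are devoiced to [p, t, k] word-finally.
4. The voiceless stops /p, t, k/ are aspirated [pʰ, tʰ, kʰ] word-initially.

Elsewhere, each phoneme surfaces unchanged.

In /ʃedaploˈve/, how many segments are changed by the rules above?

Segments that undergo a rule: /e/ → [ə] (rule 1); /a/ → [ə] (rule 1); /o/ → [ə] (rule 1).
All other segments surface unchanged.

3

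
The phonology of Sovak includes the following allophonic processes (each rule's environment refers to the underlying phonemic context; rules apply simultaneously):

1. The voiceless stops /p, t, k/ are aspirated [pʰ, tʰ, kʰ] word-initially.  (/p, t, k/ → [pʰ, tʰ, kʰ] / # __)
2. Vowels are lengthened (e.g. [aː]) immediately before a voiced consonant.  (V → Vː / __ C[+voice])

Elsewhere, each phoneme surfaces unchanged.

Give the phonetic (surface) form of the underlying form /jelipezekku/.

/j/ stays [j].
/e/ (between /j/ and /l/): before a voiced consonant, so rule 2 applies → [eː].
/l/ (between /e/ and /i/): no rule targets it → [l].
/i/ (between /l/ and /p/) fails the environment for rule 2, so it stays [i].
/p/ (between /i/ and /e/) fails the environment for rule 1, so it stays [p].
/e/ (between /p/ and /z/): before a voiced consonant, so rule 2 applies → [eː].
/z/ stays [z].
/e/ (between /z/ and /k/) fails the environment for rule 2, so it stays [e].
/k/ (between /e/ and /k/): rule 1 targets it, but not word-initially → unchanged [k].
/k/ (between /k/ and /u/): rule 1 targets it, but not word-initially → unchanged [k].
/u/ (word-final) fails the environment for rule 2, so it stays [u].

[jeːlipeːzekku]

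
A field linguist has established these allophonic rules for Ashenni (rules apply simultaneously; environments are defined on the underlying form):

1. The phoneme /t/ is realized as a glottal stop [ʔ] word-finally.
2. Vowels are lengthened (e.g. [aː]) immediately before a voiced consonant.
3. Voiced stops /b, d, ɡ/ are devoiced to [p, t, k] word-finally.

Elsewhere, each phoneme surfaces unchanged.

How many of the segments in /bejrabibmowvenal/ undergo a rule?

6

Segments that undergo a rule: /e/ → [eː] (rule 2); /a/ → [aː] (rule 2); /i/ → [iː] (rule 2); /o/ → [oː] (rule 2); /e/ → [eː] (rule 2); /a/ → [aː] (rule 2).
All other segments surface unchanged.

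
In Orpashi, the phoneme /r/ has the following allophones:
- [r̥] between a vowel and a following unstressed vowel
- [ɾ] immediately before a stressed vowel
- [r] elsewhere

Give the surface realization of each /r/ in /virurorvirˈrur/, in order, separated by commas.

[r̥], [r̥], [r], [r], [ɾ], [r]

Occurrence 1 (position 3): between a vowel and a following unstressed vowel → [r̥].
Occurrence 2 (position 5): between a vowel and a following unstressed vowel → [r̥].
Occurrence 3 (position 7): no conditioning environment matches → elsewhere allophone [r].
Occurrence 4 (position 10): no conditioning environment matches → elsewhere allophone [r].
Occurrence 5 (position 11): immediately before a stressed vowel → [ɾ].
Occurrence 6 (position 13): no conditioning environment matches → elsewhere allophone [r].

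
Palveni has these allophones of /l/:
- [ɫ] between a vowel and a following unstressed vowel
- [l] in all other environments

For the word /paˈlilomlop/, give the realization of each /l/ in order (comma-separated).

Occurrence 1 (position 3): no conditioning environment matches → elsewhere allophone [l].
Occurrence 2 (position 5): between a vowel and a following unstressed vowel → [ɫ].
Occurrence 3 (position 8): no conditioning environment matches → elsewhere allophone [l].

[l], [ɫ], [l]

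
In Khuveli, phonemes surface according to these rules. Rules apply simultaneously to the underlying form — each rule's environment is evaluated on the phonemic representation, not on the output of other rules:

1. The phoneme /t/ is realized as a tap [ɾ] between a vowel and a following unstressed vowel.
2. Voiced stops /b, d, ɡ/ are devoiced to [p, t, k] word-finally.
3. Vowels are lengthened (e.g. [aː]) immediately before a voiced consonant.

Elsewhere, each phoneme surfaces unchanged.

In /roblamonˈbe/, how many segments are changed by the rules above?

Segments that undergo a rule: /o/ → [oː] (rule 3); /a/ → [aː] (rule 3); /o/ → [oː] (rule 3).
All other segments surface unchanged.

3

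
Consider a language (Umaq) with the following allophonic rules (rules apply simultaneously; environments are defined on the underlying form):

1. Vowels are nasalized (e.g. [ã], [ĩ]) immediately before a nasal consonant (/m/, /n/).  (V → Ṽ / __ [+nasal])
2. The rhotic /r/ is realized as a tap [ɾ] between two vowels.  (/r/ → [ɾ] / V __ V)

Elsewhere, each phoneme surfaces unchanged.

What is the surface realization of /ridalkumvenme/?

[ridalkũmvẽnme]

/r/ (word-initial): rule 2 targets it, but not between two vowels → unchanged [r].
/i/ (between /r/ and /d/): rule 1 targets it, but not before a nasal consonant → unchanged [i].
/d/ stays [d].
/a/ — between /d/ and /l/; rule 1 does not apply here → [a].
/l/ — not in any rule's target class → [l].
/k/ — not in any rule's target class → [k].
/u/ meets the environment for rule 1 (before a nasal consonant) → [ũ].
/m/ (between /u/ and /v/): no rule targets it → [m].
/v/ (between /m/ and /e/) is unaffected → [v].
/e/ — between /v/ and /n/, before a nasal consonant — surfaces as [ẽ] (rule 1).
/n/ stays [n].
/m/ (between /n/ and /e/): no rule targets it → [m].
/e/ — word-final; rule 1 does not apply here → [e].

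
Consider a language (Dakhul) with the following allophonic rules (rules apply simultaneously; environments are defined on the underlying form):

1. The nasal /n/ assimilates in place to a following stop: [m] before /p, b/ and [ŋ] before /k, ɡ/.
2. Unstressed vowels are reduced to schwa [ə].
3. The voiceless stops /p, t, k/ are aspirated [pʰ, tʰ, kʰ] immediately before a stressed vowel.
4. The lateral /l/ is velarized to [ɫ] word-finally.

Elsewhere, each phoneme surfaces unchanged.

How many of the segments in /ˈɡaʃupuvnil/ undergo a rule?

Segments that undergo a rule: /u/ → [ə] (rule 2); /u/ → [ə] (rule 2); /i/ → [ə] (rule 2); /l/ → [ɫ] (rule 4).
All other segments surface unchanged.

4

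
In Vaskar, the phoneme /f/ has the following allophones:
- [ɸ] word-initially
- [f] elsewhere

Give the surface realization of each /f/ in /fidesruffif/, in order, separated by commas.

Occurrence 1 (position 1): word-initially → [ɸ].
Occurrence 2 (position 8): no conditioning environment matches → elsewhere allophone [f].
Occurrence 3 (position 9): no conditioning environment matches → elsewhere allophone [f].
Occurrence 4 (position 11): no conditioning environment matches → elsewhere allophone [f].

[ɸ], [f], [f], [f]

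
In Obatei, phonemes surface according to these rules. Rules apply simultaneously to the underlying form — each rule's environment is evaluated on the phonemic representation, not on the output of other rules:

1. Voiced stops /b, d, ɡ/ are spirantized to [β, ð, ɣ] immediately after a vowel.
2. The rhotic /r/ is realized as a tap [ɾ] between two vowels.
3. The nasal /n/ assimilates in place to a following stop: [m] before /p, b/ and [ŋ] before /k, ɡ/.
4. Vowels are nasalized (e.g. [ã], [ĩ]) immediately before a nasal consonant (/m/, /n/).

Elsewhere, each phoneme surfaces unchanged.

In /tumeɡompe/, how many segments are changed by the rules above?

Segments that undergo a rule: /u/ → [ũ] (rule 4); /ɡ/ → [ɣ] (rule 1); /o/ → [õ] (rule 4).
All other segments surface unchanged.

3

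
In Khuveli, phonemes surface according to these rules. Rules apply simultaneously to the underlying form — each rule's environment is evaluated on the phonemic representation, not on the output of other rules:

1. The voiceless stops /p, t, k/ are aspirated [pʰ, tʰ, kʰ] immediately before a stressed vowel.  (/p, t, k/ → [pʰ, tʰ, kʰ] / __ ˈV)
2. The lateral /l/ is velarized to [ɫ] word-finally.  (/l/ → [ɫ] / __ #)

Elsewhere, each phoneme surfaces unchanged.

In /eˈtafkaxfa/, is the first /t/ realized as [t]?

/t/ meets the environment for rule 1 (immediately before a stressed vowel) → [tʰ].
The actual realization is [tʰ], not [t].

No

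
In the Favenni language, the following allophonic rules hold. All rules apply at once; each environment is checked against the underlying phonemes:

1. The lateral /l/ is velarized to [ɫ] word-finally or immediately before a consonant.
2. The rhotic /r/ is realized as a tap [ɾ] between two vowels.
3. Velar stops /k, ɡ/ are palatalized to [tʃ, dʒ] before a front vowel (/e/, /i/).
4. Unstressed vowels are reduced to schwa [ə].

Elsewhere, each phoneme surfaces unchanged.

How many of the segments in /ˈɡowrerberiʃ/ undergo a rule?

4

Segments that undergo a rule: /e/ → [ə] (rule 4); /e/ → [ə] (rule 4); /r/ → [ɾ] (rule 2); /i/ → [ə] (rule 4).
All other segments surface unchanged.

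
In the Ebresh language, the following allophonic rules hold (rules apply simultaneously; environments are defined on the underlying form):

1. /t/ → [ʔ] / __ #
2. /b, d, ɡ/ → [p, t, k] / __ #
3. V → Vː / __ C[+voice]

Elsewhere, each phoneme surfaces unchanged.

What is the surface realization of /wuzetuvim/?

[wuːzetuːviːm]

/w/ — not in any rule's target class → [w].
/u/ meets the environment for rule 3 (before a voiced consonant) → [uː].
/z/ (between /u/ and /e/) is unaffected → [z].
/e/ (between /z/ and /t/) is in the target of rule 3 but the environment (before a voiced consonant) is not met → [e].
/t/ (between /e/ and /u/) is in the target of rule 1 but the environment (word-finally) is not met → [t].
Rule 3 applies to /u/ (between /t/ and /v/: before a voiced consonant) → [uː].
/v/ (between /u/ and /i/) is unaffected → [v].
/i/ (between /v/ and /m/) occurs before a voiced consonant → [iː] by rule 3.
/m/ stays [m].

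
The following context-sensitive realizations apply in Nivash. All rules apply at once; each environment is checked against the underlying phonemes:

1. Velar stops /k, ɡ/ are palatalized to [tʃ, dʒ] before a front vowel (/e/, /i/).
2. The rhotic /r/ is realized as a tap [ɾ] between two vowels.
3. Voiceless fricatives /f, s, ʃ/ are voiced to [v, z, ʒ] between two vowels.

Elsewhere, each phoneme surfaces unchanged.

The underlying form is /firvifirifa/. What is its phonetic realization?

/f/ — word-initial; rule 3 does not apply here → [f].
/i/ (between /f/ and /r/): no rule targets it → [i].
/r/ (between /i/ and /v/): rule 2 targets it, but not between two vowels → unchanged [r].
/v/ stays [v].
/i/ stays [i].
/f/ meets the environment for rule 3 (between two vowels) → [v].
/i/ stays [i].
Rule 2 applies to /r/ (between /i/ and /i/: between two vowels) → [ɾ].
/i/ (between /r/ and /f/) is unaffected → [i].
/f/ — between /i/ and /a/, between two vowels — surfaces as [v] (rule 3).
/a/ — not in any rule's target class → [a].

[firviviɾiva]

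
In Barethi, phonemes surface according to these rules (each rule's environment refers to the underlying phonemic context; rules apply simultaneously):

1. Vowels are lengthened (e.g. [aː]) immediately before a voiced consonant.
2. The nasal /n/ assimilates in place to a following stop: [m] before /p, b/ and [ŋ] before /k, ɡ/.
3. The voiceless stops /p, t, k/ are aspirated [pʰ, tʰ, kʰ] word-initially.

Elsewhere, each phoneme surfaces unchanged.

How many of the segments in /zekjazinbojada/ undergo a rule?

5

Segments that undergo a rule: /a/ → [aː] (rule 1); /i/ → [iː] (rule 1); /n/ → [m] (rule 2); /o/ → [oː] (rule 1); /a/ → [aː] (rule 1).
All other segments surface unchanged.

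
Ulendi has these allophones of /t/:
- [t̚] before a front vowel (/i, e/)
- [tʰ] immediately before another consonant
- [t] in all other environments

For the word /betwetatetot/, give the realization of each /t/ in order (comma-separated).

[tʰ], [t], [t̚], [t], [t]

Occurrence 1 (position 3): immediately before another consonant → [tʰ].
Occurrence 2 (position 6): no conditioning environment matches → elsewhere allophone [t].
Occurrence 3 (position 8): before a front vowel (/i, e/) → [t̚].
Occurrence 4 (position 10): no conditioning environment matches → elsewhere allophone [t].
Occurrence 5 (position 12): no conditioning environment matches → elsewhere allophone [t].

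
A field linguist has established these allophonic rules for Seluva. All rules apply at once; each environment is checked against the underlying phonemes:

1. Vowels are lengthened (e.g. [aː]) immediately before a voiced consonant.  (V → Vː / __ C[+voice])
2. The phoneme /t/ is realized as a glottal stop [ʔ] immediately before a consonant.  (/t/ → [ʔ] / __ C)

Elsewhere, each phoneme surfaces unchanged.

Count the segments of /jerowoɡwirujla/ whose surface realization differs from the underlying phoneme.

Segments that undergo a rule: /e/ → [eː] (rule 1); /o/ → [oː] (rule 1); /o/ → [oː] (rule 1); /i/ → [iː] (rule 1); /u/ → [uː] (rule 1).
All other segments surface unchanged.

5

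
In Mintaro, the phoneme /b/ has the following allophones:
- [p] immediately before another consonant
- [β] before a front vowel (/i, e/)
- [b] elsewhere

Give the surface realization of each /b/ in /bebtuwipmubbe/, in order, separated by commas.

[β], [p], [p], [β]

Occurrence 1 (position 1): before a front vowel (/i, e/) → [β].
Occurrence 2 (position 3): immediately before another consonant → [p].
Occurrence 3 (position 11): immediately before another consonant → [p].
Occurrence 4 (position 12): before a front vowel (/i, e/) → [β].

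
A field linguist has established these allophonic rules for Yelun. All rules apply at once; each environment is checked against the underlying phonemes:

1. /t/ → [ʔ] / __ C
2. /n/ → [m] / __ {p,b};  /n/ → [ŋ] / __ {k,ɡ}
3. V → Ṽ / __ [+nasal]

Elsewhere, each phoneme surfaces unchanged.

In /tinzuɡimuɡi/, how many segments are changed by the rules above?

2

Segments that undergo a rule: /i/ → [ĩ] (rule 3); /i/ → [ĩ] (rule 3).
All other segments surface unchanged.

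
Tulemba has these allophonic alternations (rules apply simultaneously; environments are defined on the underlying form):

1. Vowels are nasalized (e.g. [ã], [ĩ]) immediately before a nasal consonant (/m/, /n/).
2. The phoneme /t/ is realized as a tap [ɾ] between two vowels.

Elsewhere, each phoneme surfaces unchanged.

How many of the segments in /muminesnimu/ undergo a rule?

Segments that undergo a rule: /u/ → [ũ] (rule 1); /i/ → [ĩ] (rule 1); /i/ → [ĩ] (rule 1).
All other segments surface unchanged.

3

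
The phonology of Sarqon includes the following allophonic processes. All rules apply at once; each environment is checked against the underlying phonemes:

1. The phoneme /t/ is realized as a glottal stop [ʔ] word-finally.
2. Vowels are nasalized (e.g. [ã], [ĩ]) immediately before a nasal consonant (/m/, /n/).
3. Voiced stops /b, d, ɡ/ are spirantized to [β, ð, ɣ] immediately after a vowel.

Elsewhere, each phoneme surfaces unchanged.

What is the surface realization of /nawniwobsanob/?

[nawniwoβsãnoβ]

/n/ (word-initial) is unaffected → [n].
/a/ (between /n/ and /w/) is in the target of rule 2 but the environment (before a nasal consonant) is not met → [a].
/w/ (between /a/ and /n/) is unaffected → [w].
/n/ (between /w/ and /i/) is unaffected → [n].
/i/ (between /n/ and /w/): rule 2 targets it, but not before a nasal consonant → unchanged [i].
/w/ stays [w].
/o/ — between /w/ and /b/; rule 2 does not apply here → [o].
Rule 3 applies to /b/ (between /o/ and /s/: immediately after a vowel) → [β].
/s/ — not in any rule's target class → [s].
/a/ (between /s/ and /n/) occurs before a nasal consonant → [ã] by rule 2.
/n/ stays [n].
/o/ (between /n/ and /b/): rule 2 targets it, but not before a nasal consonant → unchanged [o].
/b/ meets the environment for rule 3 (immediately after a vowel) → [β].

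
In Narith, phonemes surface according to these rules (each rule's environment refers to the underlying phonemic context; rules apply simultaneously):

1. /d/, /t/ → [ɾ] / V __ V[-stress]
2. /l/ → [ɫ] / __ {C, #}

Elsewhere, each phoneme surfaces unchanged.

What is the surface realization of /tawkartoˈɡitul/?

/t/ (word-initial): rule 1 targets it, but not between a vowel and a following unstressed vowel → unchanged [t].
/a/ stays [a].
/w/ (between /a/ and /k/): no rule targets it → [w].
/k/ (between /w/ and /a/): no rule targets it → [k].
/a/ stays [a].
/r/ — not in any rule's target class → [r].
/t/ — between /r/ and /o/; rule 1 does not apply here → [t].
/o/ (between /t/ and /ɡ/): no rule targets it → [o].
/ɡ/ (between /o/ and /i/): no rule targets it → [ɡ].
/i/ stays [i].
/t/ (between /i/ and /u/) occurs between a vowel and a following unstressed vowel → [ɾ] by rule 1.
/u/ stays [u].
/l/ meets the environment for rule 2 (word-finally or immediately before a consonant) → [ɫ].

[tawkartoˈɡiɾuɫ]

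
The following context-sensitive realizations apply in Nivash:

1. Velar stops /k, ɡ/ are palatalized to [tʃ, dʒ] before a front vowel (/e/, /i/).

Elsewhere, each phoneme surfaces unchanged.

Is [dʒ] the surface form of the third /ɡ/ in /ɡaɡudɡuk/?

/ɡ/ — between /d/ and /u/; rule 1 does not apply here → [ɡ].
The actual realization is [ɡ], not [dʒ].

No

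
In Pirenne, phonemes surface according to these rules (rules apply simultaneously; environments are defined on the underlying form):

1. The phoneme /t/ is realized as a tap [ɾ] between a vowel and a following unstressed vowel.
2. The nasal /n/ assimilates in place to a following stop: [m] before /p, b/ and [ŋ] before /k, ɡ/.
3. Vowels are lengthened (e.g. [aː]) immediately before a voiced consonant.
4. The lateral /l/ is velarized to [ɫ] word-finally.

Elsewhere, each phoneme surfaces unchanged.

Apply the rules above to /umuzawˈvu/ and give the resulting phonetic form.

[uːmuːzaːwˈvu]

/u/ (word-initial) occurs before a voiced consonant → [uː] by rule 3.
/u/ (between /m/ and /z/) occurs before a voiced consonant → [uː] by rule 3.
/a/ — between /z/ and /w/, before a voiced consonant — surfaces as [aː] (rule 3).
/u/ — word-final; rule 3 does not apply here → [u].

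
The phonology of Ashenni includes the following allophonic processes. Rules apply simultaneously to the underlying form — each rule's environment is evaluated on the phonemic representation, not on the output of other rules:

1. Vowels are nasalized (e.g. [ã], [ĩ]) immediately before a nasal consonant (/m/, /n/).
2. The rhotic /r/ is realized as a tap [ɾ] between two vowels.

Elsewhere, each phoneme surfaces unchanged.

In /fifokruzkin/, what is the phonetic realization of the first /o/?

[o]

/o/ — between /f/ and /k/; rule 1 does not apply here → [o].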